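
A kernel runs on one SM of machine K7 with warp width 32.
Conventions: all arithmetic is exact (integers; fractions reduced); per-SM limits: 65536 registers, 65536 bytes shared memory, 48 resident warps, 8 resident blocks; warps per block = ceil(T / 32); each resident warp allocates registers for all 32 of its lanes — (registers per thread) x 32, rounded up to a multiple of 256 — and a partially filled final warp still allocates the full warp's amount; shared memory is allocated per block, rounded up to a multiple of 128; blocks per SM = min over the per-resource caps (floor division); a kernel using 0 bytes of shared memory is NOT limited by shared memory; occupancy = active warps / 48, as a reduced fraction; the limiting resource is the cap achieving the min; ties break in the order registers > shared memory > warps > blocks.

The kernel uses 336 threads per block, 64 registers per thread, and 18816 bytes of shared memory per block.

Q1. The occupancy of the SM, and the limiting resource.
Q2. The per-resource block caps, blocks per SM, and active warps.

Answer: occupancy 11/24, limited by registers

registers: 2 blocks
shared memory: 3 blocks
warps: 4 blocks
blocks: 8 blocks

Answer: 2 blocks, 22 active warps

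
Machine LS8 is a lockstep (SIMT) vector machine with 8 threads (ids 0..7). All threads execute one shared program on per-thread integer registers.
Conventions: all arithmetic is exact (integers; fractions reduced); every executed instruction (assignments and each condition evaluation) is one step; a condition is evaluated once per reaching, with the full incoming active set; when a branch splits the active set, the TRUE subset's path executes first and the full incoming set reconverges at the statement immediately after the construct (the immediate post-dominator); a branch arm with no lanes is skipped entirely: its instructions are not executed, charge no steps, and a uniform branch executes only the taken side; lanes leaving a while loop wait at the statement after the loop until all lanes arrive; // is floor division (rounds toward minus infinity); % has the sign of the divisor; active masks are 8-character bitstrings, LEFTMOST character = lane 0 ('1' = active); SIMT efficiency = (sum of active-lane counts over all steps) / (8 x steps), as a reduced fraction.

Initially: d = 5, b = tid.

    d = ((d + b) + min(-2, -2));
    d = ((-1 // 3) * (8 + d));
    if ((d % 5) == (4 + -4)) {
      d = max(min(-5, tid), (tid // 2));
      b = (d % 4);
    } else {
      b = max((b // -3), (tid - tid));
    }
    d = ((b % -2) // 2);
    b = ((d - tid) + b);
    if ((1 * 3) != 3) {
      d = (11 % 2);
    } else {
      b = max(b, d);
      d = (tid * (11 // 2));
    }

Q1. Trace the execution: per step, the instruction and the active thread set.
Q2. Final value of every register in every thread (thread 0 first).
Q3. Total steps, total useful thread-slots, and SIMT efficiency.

step 0: d <- ((d + b) + min(-2, -2)) 11111111
step 1: d <- ((-1 // 3) * (8 + d))   11111111
step 2: eval ((d % 5) == (4 + -4))   11111111
step 3: d <- max(min(-5, tid), (tid // 2)) 00001000
step 4: b <- (d % 4)                 00001000
step 5: b <- max((b // -3), (tid - tid)) 11110111
step 6: d <- ((b % -2) // 2)         11111111
step 7: b <- ((d - tid) + b)         11111111
step 8: eval ((1 * 3) != 3)          11111111
step 9: b <- max(b, d)               11111111
step 10: d <- (tid * (11 // 2))       11111111

Answer: 11 steps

d: 0,5,10,15,20,25,30,35
b: 0,0,0,0,0,0,0,0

steps = 11; useful = 73; efficiency = 73/88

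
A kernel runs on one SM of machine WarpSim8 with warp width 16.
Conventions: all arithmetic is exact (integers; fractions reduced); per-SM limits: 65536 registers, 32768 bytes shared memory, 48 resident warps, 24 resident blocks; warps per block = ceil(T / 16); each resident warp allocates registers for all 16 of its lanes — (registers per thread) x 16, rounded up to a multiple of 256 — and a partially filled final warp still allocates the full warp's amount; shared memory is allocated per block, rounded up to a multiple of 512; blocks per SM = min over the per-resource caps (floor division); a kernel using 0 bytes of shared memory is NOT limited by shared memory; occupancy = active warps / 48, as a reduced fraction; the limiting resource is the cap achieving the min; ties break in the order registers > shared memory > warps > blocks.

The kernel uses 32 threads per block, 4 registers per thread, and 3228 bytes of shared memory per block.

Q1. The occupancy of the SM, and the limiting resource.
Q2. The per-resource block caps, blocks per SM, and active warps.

Answer: occupancy 3/8, limited by shared memory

registers: 128 blocks
shared memory: 9 blocks
warps: 24 blocks
blocks: 24 blocks

Answer: 9 blocks, 18 active warps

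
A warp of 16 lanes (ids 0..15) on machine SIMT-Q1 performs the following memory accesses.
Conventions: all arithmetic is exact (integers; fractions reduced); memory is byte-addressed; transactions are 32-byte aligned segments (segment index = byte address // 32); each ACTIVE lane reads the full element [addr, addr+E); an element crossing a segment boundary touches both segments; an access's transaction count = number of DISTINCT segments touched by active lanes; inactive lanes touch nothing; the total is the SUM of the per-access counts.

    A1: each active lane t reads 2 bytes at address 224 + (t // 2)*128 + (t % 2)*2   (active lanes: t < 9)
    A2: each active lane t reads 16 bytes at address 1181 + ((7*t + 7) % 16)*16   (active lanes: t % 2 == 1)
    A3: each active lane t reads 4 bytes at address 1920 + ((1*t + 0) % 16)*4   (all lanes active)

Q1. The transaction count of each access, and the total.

A1: 5 transactions
A2: 9 transactions
A3: 2 transactions

Answer: 5,9,2; total 16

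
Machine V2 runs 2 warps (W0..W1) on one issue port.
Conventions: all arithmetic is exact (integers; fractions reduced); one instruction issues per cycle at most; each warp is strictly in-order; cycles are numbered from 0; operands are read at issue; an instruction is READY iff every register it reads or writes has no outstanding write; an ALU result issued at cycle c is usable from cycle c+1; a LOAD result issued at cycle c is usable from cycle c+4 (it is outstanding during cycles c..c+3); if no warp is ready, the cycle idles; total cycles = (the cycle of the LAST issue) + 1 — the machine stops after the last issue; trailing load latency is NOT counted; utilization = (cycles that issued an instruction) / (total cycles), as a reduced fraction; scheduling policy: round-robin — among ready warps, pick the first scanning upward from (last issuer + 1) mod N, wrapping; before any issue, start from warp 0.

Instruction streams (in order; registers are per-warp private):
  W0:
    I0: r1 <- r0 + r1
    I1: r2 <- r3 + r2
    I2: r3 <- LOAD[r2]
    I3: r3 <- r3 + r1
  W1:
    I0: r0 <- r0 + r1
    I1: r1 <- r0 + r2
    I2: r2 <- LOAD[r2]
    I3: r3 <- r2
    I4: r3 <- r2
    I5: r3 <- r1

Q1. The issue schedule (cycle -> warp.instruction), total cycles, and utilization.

cycle 0: W0.I0
cycle 1: W1.I0
cycle 2: W0.I1
cycle 3: W1.I1
cycle 4: W0.I2
cycle 5: W1.I2
cycle 6: idle
cycle 7: idle
cycle 8: W0.I3
cycle 9: W1.I3
cycle 10: W1.I4
cycle 11: W1.I5

Answer: 12 cycles, utilization 5/6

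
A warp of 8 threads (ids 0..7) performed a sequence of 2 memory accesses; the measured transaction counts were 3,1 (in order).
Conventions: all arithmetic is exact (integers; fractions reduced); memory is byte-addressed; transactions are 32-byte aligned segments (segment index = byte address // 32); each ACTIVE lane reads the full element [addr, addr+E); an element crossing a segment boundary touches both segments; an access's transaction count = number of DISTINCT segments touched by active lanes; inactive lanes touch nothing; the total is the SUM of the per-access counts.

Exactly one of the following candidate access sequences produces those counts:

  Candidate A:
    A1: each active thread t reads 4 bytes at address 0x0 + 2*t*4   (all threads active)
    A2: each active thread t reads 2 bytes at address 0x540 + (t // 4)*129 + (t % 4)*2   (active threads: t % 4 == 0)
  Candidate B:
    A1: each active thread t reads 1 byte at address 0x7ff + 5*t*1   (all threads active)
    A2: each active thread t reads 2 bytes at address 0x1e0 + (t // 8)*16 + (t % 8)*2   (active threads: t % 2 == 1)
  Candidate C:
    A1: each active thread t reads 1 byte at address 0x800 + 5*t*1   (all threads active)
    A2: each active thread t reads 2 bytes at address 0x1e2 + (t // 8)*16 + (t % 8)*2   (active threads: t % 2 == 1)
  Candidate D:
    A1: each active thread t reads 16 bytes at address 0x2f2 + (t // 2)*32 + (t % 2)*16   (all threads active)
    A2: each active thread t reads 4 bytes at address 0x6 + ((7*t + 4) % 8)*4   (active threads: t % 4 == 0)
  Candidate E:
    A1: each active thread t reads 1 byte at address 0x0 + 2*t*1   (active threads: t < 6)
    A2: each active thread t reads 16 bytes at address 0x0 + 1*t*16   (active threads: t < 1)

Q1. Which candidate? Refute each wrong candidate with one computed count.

A: A1 gives 2 transactions, not 3
C: A1 gives 2 transactions, not 3
D: A1 gives 5 transactions, not 3
E: A1 gives 1 transaction, not 3
B: all counts match (3,1)

Answer: B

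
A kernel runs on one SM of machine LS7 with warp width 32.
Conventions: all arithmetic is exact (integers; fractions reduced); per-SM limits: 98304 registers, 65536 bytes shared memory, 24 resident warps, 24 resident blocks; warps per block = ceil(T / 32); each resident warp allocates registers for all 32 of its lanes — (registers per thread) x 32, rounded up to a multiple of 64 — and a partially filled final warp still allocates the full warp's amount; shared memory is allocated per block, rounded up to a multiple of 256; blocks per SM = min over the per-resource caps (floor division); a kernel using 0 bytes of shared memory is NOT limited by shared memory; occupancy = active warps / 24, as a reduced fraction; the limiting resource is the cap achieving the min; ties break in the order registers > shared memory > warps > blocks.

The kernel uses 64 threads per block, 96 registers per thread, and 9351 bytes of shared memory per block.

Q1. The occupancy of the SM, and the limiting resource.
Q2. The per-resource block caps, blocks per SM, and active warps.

Answer: occupancy 1/2, limited by shared memory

registers: 16 blocks
shared memory: 6 blocks
warps: 12 blocks
blocks: 24 blocks

Answer: 6 blocks, 12 active warps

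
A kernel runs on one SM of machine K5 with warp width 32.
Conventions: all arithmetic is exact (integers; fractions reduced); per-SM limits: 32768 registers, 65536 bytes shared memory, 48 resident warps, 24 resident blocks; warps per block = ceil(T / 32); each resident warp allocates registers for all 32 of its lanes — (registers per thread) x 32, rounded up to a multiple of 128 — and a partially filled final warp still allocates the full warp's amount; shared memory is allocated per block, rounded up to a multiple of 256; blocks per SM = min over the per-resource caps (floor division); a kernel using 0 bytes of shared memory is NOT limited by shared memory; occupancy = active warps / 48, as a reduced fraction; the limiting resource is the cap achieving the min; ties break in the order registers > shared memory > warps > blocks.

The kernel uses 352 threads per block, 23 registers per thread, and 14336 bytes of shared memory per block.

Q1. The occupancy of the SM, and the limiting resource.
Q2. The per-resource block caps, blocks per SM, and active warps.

Answer: occupancy 11/16, limited by registers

registers: 3 blocks
shared memory: 4 blocks
warps: 4 blocks
blocks: 24 blocks

Answer: 3 blocks, 33 active warps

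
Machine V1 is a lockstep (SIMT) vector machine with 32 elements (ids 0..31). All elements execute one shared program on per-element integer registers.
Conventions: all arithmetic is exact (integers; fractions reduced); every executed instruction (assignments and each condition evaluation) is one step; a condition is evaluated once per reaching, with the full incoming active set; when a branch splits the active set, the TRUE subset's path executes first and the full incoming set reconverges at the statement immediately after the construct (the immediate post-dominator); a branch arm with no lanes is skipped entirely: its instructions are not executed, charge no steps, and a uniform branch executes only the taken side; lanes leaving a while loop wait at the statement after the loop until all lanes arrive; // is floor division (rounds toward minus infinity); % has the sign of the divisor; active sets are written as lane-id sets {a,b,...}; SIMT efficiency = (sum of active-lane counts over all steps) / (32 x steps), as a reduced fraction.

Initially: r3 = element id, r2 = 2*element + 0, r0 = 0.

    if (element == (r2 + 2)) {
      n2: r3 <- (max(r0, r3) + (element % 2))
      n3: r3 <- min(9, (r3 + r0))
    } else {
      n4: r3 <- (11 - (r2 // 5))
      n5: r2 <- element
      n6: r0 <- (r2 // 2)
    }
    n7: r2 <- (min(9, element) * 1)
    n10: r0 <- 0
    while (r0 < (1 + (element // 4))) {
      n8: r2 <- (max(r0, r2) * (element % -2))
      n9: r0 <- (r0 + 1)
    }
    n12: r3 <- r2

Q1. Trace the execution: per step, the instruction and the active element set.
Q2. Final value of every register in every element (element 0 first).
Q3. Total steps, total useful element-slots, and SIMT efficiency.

step 0: eval (element == (r2 + 2))   {0,1,2,3,4,5,6,7,8,9,10,11,12,13,14,15,16,17,18,19,20,21,22,23,24,25,26,27,28,29,30,31}
step 1: r3 <- (11 - (r2 // 5))       {0,1,2,3,4,5,6,7,8,9,10,11,12,13,14,15,16,17,18,19,20,21,22,23,24,25,26,27,28,29,30,31}
step 2: r2 <- element                {0,1,2,3,4,5,6,7,8,9,10,11,12,13,14,15,16,17,18,19,20,21,22,23,24,25,26,27,28,29,30,31}
step 3: r0 <- (r2 // 2)              {0,1,2,3,4,5,6,7,8,9,10,11,12,13,14,15,16,17,18,19,20,21,22,23,24,25,26,27,28,29,30,31}
step 4: r2 <- (min(9, element) * 1)  {0,1,2,3,4,5,6,7,8,9,10,11,12,13,14,15,16,17,18,19,20,21,22,23,24,25,26,27,28,29,30,31}
step 5: r0 <- 0                      {0,1,2,3,4,5,6,7,8,9,10,11,12,13,14,15,16,17,18,19,20,21,22,23,24,25,26,27,28,29,30,31}
step 6: eval (r0 < (1 + (element // 4))) {0,1,2,3,4,5,6,7,8,9,10,11,12,13,14,15,16,17,18,19,20,21,22,23,24,25,26,27,28,29,30,31}
step 7: r2 <- (max(r0, r2) * (element % -2)) {0,1,2,3,4,5,6,7,8,9,10,11,12,13,14,15,16,17,18,19,20,21,22,23,24,25,26,27,28,29,30,31}
step 8: r0 <- (r0 + 1)               {0,1,2,3,4,5,6,7,8,9,10,11,12,13,14,15,16,17,18,19,20,21,22,23,24,25,26,27,28,29,30,31}
step 9: eval (r0 < (1 + (element // 4))) {0,1,2,3,4,5,6,7,8,9,10,11,12,13,14,15,16,17,18,19,20,21,22,23,24,25,26,27,28,29,30,31}
step 10: r2 <- (max(r0, r2) * (element % -2)) {4,5,6,7,8,9,10,11,12,13,14,15,16,17,18,19,20,21,22,23,24,25,26,27,28,29,30,31}
step 11: r0 <- (r0 + 1)               {4,5,6,7,8,9,10,11,12,13,14,15,16,17,18,19,20,21,22,23,24,25,26,27,28,29,30,31}
step 12: eval (r0 < (1 + (element // 4))) {4,5,6,7,8,9,10,11,12,13,14,15,16,17,18,19,20,21,22,23,24,25,26,27,28,29,30,31}
step 13: r2 <- (max(r0, r2) * (element % -2)) {8,9,10,11,12,13,14,15,16,17,18,19,20,21,22,23,24,25,26,27,28,29,30,31}
step 14: r0 <- (r0 + 1)               {8,9,10,11,12,13,14,15,16,17,18,19,20,21,22,23,24,25,26,27,28,29,30,31}
step 15: eval (r0 < (1 + (element // 4))) {8,9,10,11,12,13,14,15,16,17,18,19,20,21,22,23,24,25,26,27,28,29,30,31}
step 16: r2 <- (max(r0, r2) * (element % -2)) {12,13,14,15,16,17,18,19,20,21,22,23,24,25,26,27,28,29,30,31}
step 17: r0 <- (r0 + 1)               {12,13,14,15,16,17,18,19,20,21,22,23,24,25,26,27,28,29,30,31}
step 18: eval (r0 < (1 + (element // 4))) {12,13,14,15,16,17,18,19,20,21,22,23,24,25,26,27,28,29,30,31}
step 19: r2 <- (max(r0, r2) * (element % -2)) {16,17,18,19,20,21,22,23,24,25,26,27,28,29,30,31}
step 20: r0 <- (r0 + 1)               {16,17,18,19,20,21,22,23,24,25,26,27,28,29,30,31}
step 21: eval (r0 < (1 + (element // 4))) {16,17,18,19,20,21,22,23,24,25,26,27,28,29,30,31}
step 22: r2 <- (max(r0, r2) * (element % -2)) {20,21,22,23,24,25,26,27,28,29,30,31}
step 23: r0 <- (r0 + 1)               {20,21,22,23,24,25,26,27,28,29,30,31}
step 24: eval (r0 < (1 + (element // 4))) {20,21,22,23,24,25,26,27,28,29,30,31}
step 25: r2 <- (max(r0, r2) * (element % -2)) {24,25,26,27,28,29,30,31}
step 26: r0 <- (r0 + 1)               {24,25,26,27,28,29,30,31}
step 27: eval (r0 < (1 + (element // 4))) {24,25,26,27,28,29,30,31}
step 28: r2 <- (max(r0, r2) * (element % -2)) {28,29,30,31}
step 29: r0 <- (r0 + 1)               {28,29,30,31}
step 30: eval (r0 < (1 + (element // 4))) {28,29,30,31}
step 31: r3 <- r2                     {0,1,2,3,4,5,6,7,8,9,10,11,12,13,14,15,16,17,18,19,20,21,22,23,24,25,26,27,28,29,30,31}

Answer: 32 steps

r3: 0,-1,0,-3,0,-1,0,-1,0,-2,0,-2,0,-3,0,-3,0,-4,0,-4,0,-5,0,-5,0,-6,0,-6,0,-7,0,-7
r2: 0,-1,0,-3,0,-1,0,-1,0,-2,0,-2,0,-3,0,-3,0,-4,0,-4,0,-5,0,-5,0,-6,0,-6,0,-7,0,-7
r0: 1,1,1,1,2,2,2,2,3,3,3,3,4,4,4,4,5,5,5,5,6,6,6,6,7,7,7,7,8,8,8,8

steps = 32; useful = 688; efficiency = 688/1024 = 43/64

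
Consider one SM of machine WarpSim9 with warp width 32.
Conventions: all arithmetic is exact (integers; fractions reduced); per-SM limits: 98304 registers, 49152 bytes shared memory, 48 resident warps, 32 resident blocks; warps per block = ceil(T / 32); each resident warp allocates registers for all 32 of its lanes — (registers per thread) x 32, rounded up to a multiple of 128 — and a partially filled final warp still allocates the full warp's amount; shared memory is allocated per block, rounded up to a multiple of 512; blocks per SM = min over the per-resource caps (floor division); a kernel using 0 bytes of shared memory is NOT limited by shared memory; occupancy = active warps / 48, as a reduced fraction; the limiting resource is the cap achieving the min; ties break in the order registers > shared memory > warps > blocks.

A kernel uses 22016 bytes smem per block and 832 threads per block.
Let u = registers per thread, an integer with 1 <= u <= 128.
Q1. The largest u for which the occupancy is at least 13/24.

Answer: u = 116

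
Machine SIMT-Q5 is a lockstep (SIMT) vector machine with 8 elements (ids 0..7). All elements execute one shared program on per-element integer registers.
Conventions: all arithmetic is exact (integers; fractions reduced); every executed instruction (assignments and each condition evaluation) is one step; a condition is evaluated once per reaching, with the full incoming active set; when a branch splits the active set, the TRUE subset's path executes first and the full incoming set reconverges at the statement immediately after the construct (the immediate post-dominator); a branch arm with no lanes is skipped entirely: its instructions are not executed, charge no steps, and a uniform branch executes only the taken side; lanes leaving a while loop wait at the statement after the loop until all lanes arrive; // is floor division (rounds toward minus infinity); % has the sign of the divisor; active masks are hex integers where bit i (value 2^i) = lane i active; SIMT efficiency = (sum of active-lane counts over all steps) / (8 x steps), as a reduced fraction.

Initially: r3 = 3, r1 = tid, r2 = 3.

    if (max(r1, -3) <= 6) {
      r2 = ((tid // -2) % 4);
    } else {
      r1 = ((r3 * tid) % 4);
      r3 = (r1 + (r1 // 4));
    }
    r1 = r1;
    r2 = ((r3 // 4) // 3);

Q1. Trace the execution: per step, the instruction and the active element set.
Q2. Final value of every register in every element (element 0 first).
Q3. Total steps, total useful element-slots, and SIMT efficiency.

step 0: eval (max(r1, -3) <= 6)      0xff
step 1: r2 <- ((tid // -2) % 4)      0x7f
step 2: r1 <- ((r3 * tid) % 4)       0x80
step 3: r3 <- (r1 + (r1 // 4))       0x80
step 4: r1 <- r1                     0xff
step 5: r2 <- ((r3 // 4) // 3)       0xff

Answer: 6 steps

r3: 3,3,3,3,3,3,3,1
r1: 0,1,2,3,4,5,6,1
r2: 0,0,0,0,0,0,0,0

steps = 6; useful = 33; efficiency = 33/48 = 11/16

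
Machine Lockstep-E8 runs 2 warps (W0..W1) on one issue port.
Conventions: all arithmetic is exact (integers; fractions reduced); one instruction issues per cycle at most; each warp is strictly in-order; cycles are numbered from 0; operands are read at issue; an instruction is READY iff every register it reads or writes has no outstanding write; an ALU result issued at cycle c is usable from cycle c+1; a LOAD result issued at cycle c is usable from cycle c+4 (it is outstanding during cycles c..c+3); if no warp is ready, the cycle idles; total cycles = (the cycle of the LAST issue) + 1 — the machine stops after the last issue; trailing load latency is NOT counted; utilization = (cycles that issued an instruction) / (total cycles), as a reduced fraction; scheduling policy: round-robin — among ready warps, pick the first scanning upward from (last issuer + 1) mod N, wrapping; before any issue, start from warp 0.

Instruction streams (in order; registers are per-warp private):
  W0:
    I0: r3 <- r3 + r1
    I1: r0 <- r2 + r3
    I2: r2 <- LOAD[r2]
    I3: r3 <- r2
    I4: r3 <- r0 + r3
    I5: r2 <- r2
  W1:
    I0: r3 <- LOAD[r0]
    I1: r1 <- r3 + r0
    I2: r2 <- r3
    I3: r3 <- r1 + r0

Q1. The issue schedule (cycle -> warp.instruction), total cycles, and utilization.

cycle 0: W0.I0
cycle 1: W1.I0
cycle 2: W0.I1
cycle 3: W0.I2
cycle 4: idle
cycle 5: W1.I1
cycle 6: W1.I2
cycle 7: W0.I3
cycle 8: W1.I3
cycle 9: W0.I4
cycle 10: W0.I5

Answer: 11 cycles, utilization 10/11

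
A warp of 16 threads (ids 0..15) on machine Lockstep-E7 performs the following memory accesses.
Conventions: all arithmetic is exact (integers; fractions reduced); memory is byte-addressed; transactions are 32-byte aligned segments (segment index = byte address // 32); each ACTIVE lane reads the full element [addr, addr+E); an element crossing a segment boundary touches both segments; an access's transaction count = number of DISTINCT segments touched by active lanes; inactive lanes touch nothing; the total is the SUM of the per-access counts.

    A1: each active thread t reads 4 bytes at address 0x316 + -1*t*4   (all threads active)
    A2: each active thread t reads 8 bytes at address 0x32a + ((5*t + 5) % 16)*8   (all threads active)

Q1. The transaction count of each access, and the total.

A1: 3 transactions
A2: 5 transactions

Answer: 3,5; total 8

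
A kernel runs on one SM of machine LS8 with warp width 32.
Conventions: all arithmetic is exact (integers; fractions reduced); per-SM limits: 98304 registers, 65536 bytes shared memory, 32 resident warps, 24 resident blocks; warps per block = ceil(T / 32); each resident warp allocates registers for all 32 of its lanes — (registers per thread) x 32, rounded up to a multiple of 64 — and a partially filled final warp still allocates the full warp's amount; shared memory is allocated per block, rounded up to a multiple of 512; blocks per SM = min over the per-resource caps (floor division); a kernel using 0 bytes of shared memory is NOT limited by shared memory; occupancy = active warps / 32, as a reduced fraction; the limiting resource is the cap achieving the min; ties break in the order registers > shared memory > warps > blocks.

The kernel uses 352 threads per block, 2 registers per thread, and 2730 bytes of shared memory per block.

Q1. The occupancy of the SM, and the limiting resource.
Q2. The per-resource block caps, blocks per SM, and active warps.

Answer: occupancy 11/16, limited by warps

registers: 139 blocks
shared memory: 21 blocks
warps: 2 blocks
blocks: 24 blocks

Answer: 2 blocks, 22 active warps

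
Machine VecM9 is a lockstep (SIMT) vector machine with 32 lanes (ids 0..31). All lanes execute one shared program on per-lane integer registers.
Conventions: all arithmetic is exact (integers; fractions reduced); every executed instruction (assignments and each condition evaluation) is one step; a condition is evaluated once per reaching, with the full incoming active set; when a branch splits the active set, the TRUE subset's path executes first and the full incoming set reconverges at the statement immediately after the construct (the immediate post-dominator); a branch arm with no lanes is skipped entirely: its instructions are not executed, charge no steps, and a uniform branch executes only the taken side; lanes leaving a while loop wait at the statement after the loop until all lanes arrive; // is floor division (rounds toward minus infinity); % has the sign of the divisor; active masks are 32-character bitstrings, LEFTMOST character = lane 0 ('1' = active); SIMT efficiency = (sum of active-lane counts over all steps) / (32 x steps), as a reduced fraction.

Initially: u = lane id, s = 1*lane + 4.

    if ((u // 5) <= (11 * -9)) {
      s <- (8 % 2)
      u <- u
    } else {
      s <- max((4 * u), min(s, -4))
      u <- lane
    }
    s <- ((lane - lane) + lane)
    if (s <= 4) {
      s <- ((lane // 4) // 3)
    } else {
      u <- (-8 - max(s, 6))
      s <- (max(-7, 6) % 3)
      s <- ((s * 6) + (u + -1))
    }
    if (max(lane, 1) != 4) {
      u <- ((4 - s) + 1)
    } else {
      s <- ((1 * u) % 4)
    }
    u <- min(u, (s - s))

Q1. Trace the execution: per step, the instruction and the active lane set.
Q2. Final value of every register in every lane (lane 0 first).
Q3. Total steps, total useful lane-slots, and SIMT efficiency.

step 0: eval ((u // 5) <= (11 * -9)) 11111111111111111111111111111111
step 1: s <- max((4 * u), min(s, -4)) 11111111111111111111111111111111
step 2: u <- lane                    11111111111111111111111111111111
step 3: s <- ((lane - lane) + lane)  11111111111111111111111111111111
step 4: eval (s <= 4)                11111111111111111111111111111111
step 5: s <- ((lane // 4) // 3)      11111000000000000000000000000000
step 6: u <- (-8 - max(s, 6))        00000111111111111111111111111111
step 7: s <- (max(-7, 6) % 3)        00000111111111111111111111111111
step 8: s <- ((s * 6) + (u + -1))    00000111111111111111111111111111
step 9: eval (max(lane, 1) != 4)     11111111111111111111111111111111
step 10: u <- ((4 - s) + 1)           11110111111111111111111111111111
step 11: s <- ((1 * u) % 4)           00001000000000000000000000000000
step 12: u <- min(u, (s - s))         11111111111111111111111111111111

Answer: 13 steps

u: 0,0,0,0,0,0,0,0,0,0,0,0,0,0,0,0,0,0,0,0,0,0,0,0,0,0,0,0,0,0,0,0
s: 0,0,0,0,0,-15,-15,-16,-17,-18,-19,-20,-21,-22,-23,-24,-25,-26,-27,-28,-29,-30,-31,-32,-33,-34,-35,-36,-37,-38,-39,-40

steps = 13; useful = 342; efficiency = 342/416 = 171/208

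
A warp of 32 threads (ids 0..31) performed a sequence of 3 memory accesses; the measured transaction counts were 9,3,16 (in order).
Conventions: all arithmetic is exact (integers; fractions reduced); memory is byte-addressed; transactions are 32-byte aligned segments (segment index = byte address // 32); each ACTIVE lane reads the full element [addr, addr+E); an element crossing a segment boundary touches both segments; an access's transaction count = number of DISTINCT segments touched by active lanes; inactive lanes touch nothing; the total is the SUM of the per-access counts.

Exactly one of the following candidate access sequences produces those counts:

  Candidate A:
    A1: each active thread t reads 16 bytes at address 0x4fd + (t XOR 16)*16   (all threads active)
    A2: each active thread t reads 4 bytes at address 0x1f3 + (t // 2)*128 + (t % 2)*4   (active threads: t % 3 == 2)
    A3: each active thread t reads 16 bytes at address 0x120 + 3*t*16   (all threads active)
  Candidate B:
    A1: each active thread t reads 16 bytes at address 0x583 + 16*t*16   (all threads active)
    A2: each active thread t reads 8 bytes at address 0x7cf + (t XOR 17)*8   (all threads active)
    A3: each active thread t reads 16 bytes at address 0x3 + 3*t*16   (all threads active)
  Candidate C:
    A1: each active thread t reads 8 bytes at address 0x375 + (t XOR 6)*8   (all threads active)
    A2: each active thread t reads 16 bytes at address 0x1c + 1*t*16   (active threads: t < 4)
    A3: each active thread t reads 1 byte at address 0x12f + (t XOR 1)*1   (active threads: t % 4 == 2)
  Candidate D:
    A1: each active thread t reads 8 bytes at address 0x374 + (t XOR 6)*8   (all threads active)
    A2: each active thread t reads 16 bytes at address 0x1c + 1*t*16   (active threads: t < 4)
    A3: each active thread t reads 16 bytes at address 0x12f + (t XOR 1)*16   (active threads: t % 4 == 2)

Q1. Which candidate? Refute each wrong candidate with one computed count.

A: A1 gives 17 transactions, not 9
B: A1 gives 32 transactions, not 9
C: A3 gives 2 transactions, not 16
D: all counts match (9,3,16)

Answer: D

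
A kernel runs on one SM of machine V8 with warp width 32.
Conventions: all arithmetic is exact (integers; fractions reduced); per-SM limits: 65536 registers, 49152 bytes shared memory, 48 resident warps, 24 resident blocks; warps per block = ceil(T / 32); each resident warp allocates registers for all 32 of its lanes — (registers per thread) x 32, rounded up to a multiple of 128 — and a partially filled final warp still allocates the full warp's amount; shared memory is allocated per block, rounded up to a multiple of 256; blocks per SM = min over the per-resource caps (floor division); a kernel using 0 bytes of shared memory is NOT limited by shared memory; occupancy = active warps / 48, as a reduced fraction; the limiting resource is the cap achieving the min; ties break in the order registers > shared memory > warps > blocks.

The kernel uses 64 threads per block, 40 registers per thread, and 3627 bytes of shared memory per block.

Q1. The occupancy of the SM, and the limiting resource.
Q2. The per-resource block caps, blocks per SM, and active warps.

Answer: occupancy 1/2, limited by shared memory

registers: 25 blocks
shared memory: 12 blocks
warps: 24 blocks
blocks: 24 blocks

Answer: 12 blocks, 24 active warps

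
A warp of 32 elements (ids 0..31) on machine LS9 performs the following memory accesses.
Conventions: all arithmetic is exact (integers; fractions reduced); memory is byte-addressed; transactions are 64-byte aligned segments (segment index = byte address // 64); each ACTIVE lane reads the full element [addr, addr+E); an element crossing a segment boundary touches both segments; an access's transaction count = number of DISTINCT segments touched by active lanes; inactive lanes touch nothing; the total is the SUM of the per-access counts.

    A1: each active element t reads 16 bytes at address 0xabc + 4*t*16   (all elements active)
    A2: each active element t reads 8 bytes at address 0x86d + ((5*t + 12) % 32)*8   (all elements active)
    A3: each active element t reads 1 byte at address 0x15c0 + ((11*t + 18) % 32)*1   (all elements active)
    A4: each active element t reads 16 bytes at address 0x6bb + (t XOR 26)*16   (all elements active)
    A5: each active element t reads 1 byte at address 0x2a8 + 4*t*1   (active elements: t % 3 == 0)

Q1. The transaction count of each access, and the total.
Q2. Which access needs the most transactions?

A1: 33 transactions
A2: 5 transactions
A3: 1 transaction
A4: 9 transactions
A5: 3 transactions

Answer: 33,5,1,9,3; total 51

Answer: A1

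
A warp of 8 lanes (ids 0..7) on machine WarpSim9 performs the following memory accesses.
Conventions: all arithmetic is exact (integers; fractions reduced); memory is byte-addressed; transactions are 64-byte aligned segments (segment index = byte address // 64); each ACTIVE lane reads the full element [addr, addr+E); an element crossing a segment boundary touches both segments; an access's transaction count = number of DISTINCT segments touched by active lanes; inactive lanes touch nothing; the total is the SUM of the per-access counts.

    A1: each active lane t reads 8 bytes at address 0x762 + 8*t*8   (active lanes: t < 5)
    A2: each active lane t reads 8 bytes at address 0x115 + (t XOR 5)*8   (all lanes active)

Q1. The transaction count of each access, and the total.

A1: 5 transactions
A2: 2 transactions

Answer: 5,2; total 7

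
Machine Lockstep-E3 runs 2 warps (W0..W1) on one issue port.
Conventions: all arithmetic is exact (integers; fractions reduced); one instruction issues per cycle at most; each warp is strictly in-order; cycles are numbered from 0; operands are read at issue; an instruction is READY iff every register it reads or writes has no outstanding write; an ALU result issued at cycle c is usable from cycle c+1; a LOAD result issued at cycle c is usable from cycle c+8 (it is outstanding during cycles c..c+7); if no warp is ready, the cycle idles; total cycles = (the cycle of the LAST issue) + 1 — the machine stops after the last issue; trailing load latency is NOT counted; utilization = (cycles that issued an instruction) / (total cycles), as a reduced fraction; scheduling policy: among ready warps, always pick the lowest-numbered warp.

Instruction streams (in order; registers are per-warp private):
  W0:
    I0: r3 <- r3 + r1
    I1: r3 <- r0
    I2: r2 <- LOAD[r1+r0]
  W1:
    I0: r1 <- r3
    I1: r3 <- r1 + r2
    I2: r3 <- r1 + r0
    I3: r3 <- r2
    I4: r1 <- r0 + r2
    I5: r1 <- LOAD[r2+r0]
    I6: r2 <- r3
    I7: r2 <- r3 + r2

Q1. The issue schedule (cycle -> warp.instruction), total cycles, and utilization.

cycle 0: W0.I0
cycle 1: W0.I1
cycle 2: W0.I2
cycle 3: W1.I0
cycle 4: W1.I1
cycle 5: W1.I2
cycle 6: W1.I3
cycle 7: W1.I4
cycle 8: W1.I5
cycle 9: W1.I6
cycle 10: W1.I7

Answer: 11 cycles, utilization 1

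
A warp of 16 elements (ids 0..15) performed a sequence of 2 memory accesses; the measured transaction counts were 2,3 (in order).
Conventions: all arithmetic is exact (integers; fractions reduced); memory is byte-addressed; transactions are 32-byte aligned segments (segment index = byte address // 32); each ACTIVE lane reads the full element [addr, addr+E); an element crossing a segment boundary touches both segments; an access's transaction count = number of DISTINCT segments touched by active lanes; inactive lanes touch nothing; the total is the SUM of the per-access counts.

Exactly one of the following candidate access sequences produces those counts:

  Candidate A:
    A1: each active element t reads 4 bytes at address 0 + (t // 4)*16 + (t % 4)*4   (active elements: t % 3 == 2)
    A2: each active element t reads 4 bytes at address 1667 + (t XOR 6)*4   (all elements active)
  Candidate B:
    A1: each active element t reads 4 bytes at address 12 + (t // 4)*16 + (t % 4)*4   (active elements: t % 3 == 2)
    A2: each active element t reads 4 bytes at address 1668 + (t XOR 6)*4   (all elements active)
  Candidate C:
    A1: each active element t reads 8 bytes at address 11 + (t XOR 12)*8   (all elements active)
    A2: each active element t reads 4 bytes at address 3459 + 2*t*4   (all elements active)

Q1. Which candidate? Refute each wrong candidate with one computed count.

B: A1 gives 3 transactions, not 2
C: A1 gives 5 transactions, not 2
A: all counts match (2,3)

Answer: A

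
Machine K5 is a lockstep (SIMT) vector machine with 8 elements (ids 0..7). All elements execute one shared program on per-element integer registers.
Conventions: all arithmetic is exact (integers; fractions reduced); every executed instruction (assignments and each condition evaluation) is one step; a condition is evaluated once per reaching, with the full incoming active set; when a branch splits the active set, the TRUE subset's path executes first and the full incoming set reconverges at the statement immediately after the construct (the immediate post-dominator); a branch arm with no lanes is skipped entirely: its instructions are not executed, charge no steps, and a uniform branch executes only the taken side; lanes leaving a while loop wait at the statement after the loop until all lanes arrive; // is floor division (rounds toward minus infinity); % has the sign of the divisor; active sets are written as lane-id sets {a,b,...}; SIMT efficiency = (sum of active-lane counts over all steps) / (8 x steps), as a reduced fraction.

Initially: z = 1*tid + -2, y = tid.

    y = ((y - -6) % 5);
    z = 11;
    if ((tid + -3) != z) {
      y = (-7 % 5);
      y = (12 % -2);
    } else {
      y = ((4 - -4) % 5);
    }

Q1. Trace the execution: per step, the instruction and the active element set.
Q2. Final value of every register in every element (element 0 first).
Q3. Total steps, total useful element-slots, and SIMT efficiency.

step 0: y <- ((y - -6) % 5)          {0,1,2,3,4,5,6,7}
step 1: z <- 11                      {0,1,2,3,4,5,6,7}
step 2: eval ((tid + -3) != z)       {0,1,2,3,4,5,6,7}
step 3: y <- (-7 % 5)                {0,1,2,3,4,5,6,7}
step 4: y <- (12 % -2)               {0,1,2,3,4,5,6,7}

Answer: 5 steps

z: 11,11,11,11,11,11,11,11
y: 0,0,0,0,0,0,0,0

steps = 5; useful = 40; efficiency = 40/40 = 1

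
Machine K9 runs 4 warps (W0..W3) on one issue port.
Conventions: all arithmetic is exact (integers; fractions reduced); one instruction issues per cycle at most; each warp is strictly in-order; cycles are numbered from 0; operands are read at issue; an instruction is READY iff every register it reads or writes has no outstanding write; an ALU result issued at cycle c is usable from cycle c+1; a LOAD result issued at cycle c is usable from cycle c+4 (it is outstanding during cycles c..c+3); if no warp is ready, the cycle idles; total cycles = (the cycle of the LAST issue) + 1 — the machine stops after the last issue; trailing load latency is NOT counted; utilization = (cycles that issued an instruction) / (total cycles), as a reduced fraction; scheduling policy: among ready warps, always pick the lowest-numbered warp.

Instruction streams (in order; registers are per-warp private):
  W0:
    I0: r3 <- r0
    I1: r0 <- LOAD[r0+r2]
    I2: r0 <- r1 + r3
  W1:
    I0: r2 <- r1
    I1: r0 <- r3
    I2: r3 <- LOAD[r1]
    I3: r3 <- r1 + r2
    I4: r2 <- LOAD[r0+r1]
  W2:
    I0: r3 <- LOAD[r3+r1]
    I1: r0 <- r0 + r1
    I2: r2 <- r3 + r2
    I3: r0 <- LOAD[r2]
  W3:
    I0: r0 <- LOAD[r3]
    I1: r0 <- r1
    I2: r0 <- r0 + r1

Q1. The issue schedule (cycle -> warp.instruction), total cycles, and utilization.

cycle 0: W0.I0
cycle 1: W0.I1
cycle 2: W1.I0
cycle 3: W1.I1
cycle 4: W1.I2
cycle 5: W0.I2
cycle 6: W2.I0
cycle 7: W2.I1
cycle 8: W1.I3
cycle 9: W1.I4
cycle 10: W2.I2
cycle 11: W2.I3
cycle 12: W3.I0
cycle 13: idle
cycle 14: idle
cycle 15: idle
cycle 16: W3.I1
cycle 17: W3.I2

Answer: 18 cycles, utilization 5/6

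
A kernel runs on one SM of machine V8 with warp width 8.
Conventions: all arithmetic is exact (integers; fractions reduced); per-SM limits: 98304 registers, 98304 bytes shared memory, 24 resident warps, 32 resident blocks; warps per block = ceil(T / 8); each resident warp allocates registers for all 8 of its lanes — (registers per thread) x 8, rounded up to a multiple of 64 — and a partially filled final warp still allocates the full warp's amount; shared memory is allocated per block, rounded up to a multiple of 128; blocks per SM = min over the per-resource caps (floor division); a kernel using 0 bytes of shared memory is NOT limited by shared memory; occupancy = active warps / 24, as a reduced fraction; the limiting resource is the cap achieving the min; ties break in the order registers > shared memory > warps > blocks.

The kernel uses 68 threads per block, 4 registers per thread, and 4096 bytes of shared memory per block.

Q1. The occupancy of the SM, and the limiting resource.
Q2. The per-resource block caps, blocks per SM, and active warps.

Answer: occupancy 3/4, limited by warps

registers: 170 blocks
shared memory: 24 blocks
warps: 2 blocks
blocks: 32 blocks

Answer: 2 blocks, 18 active warps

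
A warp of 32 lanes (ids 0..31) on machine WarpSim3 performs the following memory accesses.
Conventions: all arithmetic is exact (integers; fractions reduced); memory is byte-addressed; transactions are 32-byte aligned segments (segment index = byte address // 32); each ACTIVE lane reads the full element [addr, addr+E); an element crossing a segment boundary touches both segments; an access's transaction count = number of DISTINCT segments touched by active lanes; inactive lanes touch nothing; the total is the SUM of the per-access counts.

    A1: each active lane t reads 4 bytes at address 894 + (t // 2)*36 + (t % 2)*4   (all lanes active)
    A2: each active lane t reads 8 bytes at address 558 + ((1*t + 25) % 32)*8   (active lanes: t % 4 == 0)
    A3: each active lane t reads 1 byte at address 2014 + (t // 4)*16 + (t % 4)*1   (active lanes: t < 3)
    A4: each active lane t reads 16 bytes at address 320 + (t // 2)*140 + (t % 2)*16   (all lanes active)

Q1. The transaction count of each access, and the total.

A1: 19 transactions
A2: 8 transactions
A3: 2 transactions
A4: 30 transactions

Answer: 19,8,2,30; total 59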